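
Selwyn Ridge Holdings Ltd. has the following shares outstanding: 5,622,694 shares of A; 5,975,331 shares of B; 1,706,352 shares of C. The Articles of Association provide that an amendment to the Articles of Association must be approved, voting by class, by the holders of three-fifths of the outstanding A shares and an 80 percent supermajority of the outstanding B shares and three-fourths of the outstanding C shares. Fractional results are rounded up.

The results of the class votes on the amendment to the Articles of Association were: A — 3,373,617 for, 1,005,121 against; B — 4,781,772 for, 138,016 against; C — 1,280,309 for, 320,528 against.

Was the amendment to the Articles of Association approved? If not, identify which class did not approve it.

A: 3/5 of 5622694 = 3373616.40, rounded up to 3373617; 3,373,617 required, 3,373,617 in favor — approved.
B: 4/5 of 5975331 = 4780264.80, rounded up to 4780265; 4,780,265 required, 4,781,772 in favor — approved.
C: 3/4 of 1706352 = 1279764; 1,279,764 required, 1,280,309 in favor — approved.

Approved — every class gave the required vote.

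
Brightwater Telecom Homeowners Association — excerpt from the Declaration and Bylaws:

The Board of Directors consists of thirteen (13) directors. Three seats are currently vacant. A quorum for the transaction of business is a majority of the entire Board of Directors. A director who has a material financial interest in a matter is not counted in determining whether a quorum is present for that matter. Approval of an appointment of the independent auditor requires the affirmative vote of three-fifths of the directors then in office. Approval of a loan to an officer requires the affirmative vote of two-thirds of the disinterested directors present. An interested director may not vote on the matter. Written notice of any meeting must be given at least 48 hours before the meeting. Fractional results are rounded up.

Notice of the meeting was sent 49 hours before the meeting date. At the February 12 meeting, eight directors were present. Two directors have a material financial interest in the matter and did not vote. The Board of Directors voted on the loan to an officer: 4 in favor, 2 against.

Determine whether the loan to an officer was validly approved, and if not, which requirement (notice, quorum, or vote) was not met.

Notice: 49 hours given; 48 required (49 ≥ 48). Satisfied.
Quorum: 8 present, but the 2 interested directors do not count, leaving 6. Quorum is 7. Not satisfied.
Vote: the loan to an officer requires two-thirds of the disinterested directors present (8 − 2 = 6). 2/3 of 6 = 4, so 4 affirmative votes are needed; 4 voted in favor. Satisfied. (Moot — without a quorum no business can be validly transacted.)

Invalid — quorum requirement not satisfied.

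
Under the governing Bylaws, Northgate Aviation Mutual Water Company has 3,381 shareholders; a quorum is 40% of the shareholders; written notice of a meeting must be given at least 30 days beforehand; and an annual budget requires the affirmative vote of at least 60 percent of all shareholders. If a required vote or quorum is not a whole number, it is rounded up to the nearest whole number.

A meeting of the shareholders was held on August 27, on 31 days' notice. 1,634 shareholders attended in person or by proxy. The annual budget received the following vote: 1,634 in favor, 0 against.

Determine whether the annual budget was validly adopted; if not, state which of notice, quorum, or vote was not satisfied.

Notice: 31 days given; 30 required. Satisfied.
Quorum: 40% of 3,381 = 1,352.40, rounded up to 1,353; 1,634 present. Satisfied.
Vote: requires three-fifths of all shareholders (3,381); 3/5 of 3381 = 2028.60, rounded up to 2029, so 2,029 needed; 1,634 in favor. Not satisfied.

Invalid — vote requirement not satisfied.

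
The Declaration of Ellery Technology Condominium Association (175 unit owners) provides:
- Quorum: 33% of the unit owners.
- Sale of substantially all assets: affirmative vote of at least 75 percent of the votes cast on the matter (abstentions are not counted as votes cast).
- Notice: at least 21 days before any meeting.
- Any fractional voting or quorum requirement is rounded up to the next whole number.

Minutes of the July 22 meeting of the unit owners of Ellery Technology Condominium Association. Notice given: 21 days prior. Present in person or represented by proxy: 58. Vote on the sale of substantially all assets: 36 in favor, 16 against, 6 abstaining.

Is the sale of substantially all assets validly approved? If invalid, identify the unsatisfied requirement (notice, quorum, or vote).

Invalid — vote requirement not satisfied.

Notice: 21 days given; 21 required. Satisfied.
Quorum: 33% of 175 = 57.75, rounded up to 58; 58 present. Satisfied.
Vote: requires three-fourths of the votes cast (58 − 6 abstaining = 52); 3/4 of 52 = 39, so 39 needed; 36 in favor. Not satisfied.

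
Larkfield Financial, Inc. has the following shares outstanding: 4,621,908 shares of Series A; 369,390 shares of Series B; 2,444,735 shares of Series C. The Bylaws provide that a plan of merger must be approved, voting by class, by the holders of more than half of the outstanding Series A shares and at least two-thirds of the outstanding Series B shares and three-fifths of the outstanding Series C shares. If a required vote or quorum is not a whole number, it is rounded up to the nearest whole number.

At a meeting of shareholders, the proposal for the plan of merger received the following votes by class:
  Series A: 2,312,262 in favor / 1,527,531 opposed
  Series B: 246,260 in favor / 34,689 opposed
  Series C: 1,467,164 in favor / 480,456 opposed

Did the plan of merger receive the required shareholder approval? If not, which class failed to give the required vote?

Series A: a majority of 4621908 is 2310955; 2,310,955 required, 2,312,262 in favor — approved.
Series B: 2/3 of 369390 = 246260; 246,260 required, 246,260 in favor — approved.
Series C: 3/5 of 2444735 = 1466841; 1,466,841 required, 1,467,164 in favor — approved.

Approved — every class gave the required vote.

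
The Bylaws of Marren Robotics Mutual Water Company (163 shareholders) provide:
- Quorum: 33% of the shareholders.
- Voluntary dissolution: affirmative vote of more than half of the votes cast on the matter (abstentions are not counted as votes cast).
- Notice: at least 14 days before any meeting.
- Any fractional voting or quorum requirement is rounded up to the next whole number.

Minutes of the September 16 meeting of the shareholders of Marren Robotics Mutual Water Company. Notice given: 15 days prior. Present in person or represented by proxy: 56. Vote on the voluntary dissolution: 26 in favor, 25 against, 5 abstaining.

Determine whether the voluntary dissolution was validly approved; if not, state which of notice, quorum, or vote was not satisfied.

Notice: 15 days given; 14 required. Satisfied.
Quorum: 33% of 163 = 53.79, rounded up to 54; 56 present. Satisfied.
Vote: requires a majority of the votes cast (56 − 5 abstaining = 51); a majority of 51 is 26, so 26 needed; 26 in favor. Satisfied.

Valid — all requirements satisfied.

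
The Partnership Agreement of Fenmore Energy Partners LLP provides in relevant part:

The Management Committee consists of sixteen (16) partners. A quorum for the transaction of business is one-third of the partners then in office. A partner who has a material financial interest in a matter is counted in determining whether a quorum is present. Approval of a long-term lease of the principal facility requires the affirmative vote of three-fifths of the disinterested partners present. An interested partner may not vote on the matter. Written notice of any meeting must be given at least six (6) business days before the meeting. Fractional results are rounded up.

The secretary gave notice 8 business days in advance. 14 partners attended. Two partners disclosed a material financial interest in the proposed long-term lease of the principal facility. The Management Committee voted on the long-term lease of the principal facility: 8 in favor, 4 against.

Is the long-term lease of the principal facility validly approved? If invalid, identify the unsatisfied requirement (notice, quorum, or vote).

Valid — all requirements satisfied.

Notice: 8 business days given; 6 required (8 ≥ 6). Satisfied.
Quorum: 14 present (interested partners count toward quorum); quorum is 6. Satisfied.
Vote: the long-term lease of the principal facility requires three-fifths of the disinterested partners present (14 − 2 = 12). 3/5 of 12 = 7.20, rounded up to 8, so 8 affirmative votes are needed; 8 voted in favor. Satisfied.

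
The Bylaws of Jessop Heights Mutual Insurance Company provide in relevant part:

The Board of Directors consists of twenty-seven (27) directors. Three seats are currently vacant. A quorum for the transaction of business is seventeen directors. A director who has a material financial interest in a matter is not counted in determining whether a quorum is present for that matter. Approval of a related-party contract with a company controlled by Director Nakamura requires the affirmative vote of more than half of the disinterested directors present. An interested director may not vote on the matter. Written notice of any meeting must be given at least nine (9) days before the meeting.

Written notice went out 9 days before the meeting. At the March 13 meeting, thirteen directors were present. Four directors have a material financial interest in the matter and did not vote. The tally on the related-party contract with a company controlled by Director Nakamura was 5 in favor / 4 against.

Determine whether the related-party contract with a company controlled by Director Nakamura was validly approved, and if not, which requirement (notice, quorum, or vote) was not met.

Invalid — quorum requirement not satisfied.

Notice: 9 days given; 9 required (9 ≥ 9). Satisfied.
Quorum: 13 present, but the 4 interested directors do not count, leaving 9. Quorum is 17. Not satisfied.
Vote: the related-party contract with a company controlled by Director Nakamura requires a majority of the disinterested directors present (13 − 4 = 9). A majority of 9 is 5, so 5 affirmative votes are needed; 5 voted in favor. Satisfied. (Moot — without a quorum no business can be validly transacted.)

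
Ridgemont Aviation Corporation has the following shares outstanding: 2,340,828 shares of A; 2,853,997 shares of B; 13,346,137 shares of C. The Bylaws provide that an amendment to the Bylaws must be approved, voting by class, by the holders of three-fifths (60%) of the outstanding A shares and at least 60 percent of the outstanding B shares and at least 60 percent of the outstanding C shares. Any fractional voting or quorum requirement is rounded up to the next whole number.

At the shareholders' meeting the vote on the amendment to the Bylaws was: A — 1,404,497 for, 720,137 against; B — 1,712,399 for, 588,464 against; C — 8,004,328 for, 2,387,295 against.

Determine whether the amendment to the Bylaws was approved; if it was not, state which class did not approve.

A: 3/5 of 2340828 = 1404496.80, rounded up to 1404497; 1,404,497 required, 1,404,497 in favor — approved.
B: 3/5 of 2853997 = 1712398.20, rounded up to 1712399; 1,712,399 required, 1,712,399 in favor — approved.
C: 3/5 of 13346137 = 8007682.20, rounded up to 8007683; 8,007,683 required, 8,004,328 in favor — not approved.

Not approved — the C shares did not give the required vote.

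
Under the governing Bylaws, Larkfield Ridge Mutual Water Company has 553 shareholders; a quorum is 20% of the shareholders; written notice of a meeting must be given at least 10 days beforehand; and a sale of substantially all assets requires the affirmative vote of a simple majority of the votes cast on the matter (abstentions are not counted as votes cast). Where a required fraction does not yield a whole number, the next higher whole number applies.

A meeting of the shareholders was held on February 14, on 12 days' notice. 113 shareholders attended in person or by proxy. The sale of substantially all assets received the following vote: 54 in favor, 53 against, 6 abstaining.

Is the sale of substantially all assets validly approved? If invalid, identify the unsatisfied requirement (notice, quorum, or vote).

Notice: 12 days given; 10 required. Satisfied.
Quorum: 20% of 553 = 110.60, rounded up to 111; 113 present. Satisfied.
Vote: requires a majority of the votes cast (113 − 6 abstaining = 107); a majority of 107 is 54, so 54 needed; 54 in favor. Satisfied.

Valid — all requirements satisfied.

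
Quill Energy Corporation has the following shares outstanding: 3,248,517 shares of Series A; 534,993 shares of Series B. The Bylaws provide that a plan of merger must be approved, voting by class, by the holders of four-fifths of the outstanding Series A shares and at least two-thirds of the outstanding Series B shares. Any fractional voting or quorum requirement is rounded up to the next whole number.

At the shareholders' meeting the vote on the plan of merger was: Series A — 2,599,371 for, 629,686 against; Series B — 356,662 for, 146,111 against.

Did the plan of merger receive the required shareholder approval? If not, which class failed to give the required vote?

Approved — every class gave the required vote.

Series A: 4/5 of 3248517 = 2598813.60, rounded up to 2598814; 2,598,814 required, 2,599,371 in favor — approved.
Series B: 2/3 of 534993 = 356662; 356,662 required, 356,662 in favor — approved.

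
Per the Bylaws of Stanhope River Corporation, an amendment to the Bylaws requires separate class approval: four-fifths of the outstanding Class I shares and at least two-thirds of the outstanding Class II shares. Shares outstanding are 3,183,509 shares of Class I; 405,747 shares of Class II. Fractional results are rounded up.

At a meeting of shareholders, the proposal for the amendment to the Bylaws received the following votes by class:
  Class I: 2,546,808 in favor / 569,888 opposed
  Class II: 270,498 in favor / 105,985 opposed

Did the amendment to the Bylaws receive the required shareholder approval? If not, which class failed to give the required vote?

Approved — every class gave the required vote.

Class I: 4/5 of 3183509 = 2546807.20, rounded up to 2546808; 2,546,808 required, 2,546,808 in favor — approved.
Class II: 2/3 of 405747 = 270498; 270,498 required, 270,498 in favor — approved.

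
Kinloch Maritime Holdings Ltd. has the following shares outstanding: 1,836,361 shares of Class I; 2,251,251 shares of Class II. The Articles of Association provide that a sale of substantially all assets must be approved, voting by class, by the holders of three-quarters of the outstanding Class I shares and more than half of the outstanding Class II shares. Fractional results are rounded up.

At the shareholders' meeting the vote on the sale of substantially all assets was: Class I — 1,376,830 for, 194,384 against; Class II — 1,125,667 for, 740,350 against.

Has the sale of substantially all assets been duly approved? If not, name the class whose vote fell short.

Not approved — the Class I shares did not give the required vote.

Class I: 3/4 of 1836361 = 1377270.75, rounded up to 1377271; 1,377,271 required, 1,376,830 in favor — not approved.
Class II: a majority of 2251251 is 1125626; 1,125,626 required, 1,125,667 in favor — approved.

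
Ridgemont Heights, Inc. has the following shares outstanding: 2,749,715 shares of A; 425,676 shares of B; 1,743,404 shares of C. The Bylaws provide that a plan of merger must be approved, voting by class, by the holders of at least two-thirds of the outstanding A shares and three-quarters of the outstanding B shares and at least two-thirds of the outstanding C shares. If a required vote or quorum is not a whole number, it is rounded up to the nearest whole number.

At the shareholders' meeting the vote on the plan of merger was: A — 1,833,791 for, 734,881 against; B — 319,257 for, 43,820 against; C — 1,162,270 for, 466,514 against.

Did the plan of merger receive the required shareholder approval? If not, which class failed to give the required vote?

A: 2/3 of 2749715 = 1833143.33, rounded up to 1833144; 1,833,144 required, 1,833,791 in favor — approved.
B: 3/4 of 425676 = 319257; 319,257 required, 319,257 in favor — approved.
C: 2/3 of 1743404 = 1162269.33, rounded up to 1162270; 1,162,270 required, 1,162,270 in favor — approved.

Approved — every class gave the required vote.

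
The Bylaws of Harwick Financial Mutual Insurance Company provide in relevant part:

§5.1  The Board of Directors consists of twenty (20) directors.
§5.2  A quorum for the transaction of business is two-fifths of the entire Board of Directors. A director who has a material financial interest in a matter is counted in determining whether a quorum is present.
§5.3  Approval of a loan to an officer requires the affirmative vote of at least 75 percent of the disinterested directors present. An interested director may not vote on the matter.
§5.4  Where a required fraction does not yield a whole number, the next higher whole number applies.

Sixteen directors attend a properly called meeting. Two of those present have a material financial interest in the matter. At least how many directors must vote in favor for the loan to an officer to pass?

The loan to an officer requires three-fourths of the disinterested directors present (16 − 2 = 14).
3/4 of 14 = 10.50, rounded up to 11.

11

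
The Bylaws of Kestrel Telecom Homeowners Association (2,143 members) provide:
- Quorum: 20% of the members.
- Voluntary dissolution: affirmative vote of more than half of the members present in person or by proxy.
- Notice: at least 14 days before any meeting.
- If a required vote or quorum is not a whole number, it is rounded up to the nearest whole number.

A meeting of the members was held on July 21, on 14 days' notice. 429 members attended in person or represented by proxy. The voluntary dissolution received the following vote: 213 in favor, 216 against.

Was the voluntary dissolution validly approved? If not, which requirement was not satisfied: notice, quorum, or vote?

Invalid — vote requirement not satisfied.

Notice: 14 days given; 14 required. Satisfied.
Quorum: 20% of 2,143 = 428.60, rounded up to 429; 429 present. Satisfied.
Vote: requires a majority of those present (429); a majority of 429 is 215, so 215 needed; 213 in favor. Not satisfied.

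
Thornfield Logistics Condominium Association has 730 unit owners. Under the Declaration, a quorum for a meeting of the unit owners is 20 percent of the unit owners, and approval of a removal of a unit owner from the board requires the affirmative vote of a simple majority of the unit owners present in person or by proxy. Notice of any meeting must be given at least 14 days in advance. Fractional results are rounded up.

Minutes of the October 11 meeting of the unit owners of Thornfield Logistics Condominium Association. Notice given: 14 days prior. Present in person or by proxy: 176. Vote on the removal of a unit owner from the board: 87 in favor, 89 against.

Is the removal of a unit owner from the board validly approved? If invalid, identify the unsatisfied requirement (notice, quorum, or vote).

Notice: 14 days given; 14 required. Satisfied.
Quorum: 20% of 730 = 146; 176 present. Satisfied.
Vote: requires a majority of those present (176); a majority of 176 is 89, so 89 needed; 87 in favor. Not satisfied.

Invalid — vote requirement not satisfied.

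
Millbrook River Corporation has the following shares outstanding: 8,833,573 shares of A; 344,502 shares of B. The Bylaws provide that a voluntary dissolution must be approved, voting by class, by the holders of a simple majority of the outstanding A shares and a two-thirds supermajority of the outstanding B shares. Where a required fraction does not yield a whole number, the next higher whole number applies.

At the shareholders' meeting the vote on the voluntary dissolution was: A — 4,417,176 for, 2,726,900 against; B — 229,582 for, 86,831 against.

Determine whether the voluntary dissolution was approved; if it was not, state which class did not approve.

Not approved — the B shares did not give the required vote.

A: a majority of 8833573 is 4416787; 4,416,787 required, 4,417,176 in favor — approved.
B: 2/3 of 344502 = 229668; 229,668 required, 229,582 in favor — not approved.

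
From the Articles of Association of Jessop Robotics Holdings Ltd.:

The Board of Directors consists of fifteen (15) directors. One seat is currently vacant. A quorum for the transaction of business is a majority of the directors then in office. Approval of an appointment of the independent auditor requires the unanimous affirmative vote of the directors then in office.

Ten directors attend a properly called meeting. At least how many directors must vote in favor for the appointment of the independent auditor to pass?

14

The appointment of the independent auditor requires the unanimous vote of the directors then in office (14).
Unanimous means all 14.
(Only 10 can vote, so the appointment of the independent auditor cannot pass at this meeting, but the required vote is still 14.)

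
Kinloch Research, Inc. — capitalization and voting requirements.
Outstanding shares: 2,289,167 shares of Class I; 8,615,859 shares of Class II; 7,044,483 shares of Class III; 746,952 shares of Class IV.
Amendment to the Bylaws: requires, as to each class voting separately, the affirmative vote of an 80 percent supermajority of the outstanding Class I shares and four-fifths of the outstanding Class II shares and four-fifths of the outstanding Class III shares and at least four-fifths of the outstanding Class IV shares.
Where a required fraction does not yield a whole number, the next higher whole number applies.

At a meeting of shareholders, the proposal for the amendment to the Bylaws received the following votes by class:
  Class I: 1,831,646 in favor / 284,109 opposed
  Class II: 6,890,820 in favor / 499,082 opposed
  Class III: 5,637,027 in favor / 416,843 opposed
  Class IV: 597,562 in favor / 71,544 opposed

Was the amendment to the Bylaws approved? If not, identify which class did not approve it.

Class I: 4/5 of 2289167 = 1831333.60, rounded up to 1831334; 1,831,334 required, 1,831,646 in favor — approved.
Class II: 4/5 of 8615859 = 6892687.20, rounded up to 6892688; 6,892,688 required, 6,890,820 in favor — not approved.
Class III: 4/5 of 7044483 = 5635586.40, rounded up to 5635587; 5,635,587 required, 5,637,027 in favor — approved.
Class IV: 4/5 of 746952 = 597561.60, rounded up to 597562; 597,562 required, 597,562 in favor — approved.

Not approved — the Class II shares did not give the required vote.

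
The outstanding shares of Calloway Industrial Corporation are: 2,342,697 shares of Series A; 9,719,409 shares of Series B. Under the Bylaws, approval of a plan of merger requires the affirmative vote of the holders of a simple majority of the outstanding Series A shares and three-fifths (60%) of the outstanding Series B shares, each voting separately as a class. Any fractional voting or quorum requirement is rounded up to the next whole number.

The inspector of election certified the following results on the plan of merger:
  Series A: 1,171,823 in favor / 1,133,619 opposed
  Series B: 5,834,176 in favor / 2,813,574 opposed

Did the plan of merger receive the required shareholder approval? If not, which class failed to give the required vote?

Series A: a majority of 2342697 is 1171349; 1,171,349 required, 1,171,823 in favor — approved.
Series B: 3/5 of 9719409 = 5831645.40, rounded up to 5831646; 5,831,646 required, 5,834,176 in favor — approved.

Approved — every class gave the required vote.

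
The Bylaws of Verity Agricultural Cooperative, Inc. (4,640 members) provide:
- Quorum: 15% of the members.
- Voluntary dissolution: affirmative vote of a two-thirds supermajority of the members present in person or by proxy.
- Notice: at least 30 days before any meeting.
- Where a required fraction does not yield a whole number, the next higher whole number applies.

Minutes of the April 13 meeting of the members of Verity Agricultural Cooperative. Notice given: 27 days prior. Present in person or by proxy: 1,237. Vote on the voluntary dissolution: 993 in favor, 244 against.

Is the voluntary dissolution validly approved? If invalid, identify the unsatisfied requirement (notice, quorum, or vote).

Notice: 27 days given; 30 required. Not satisfied.
Quorum: 15% of 4,640 = 696; 1,237 present. Satisfied.
Vote: requires two-thirds of those present (1,237); 2/3 of 1237 = 824.67, rounded up to 825, so 825 needed; 993 in favor. Satisfied.

Invalid — notice requirement not satisfied.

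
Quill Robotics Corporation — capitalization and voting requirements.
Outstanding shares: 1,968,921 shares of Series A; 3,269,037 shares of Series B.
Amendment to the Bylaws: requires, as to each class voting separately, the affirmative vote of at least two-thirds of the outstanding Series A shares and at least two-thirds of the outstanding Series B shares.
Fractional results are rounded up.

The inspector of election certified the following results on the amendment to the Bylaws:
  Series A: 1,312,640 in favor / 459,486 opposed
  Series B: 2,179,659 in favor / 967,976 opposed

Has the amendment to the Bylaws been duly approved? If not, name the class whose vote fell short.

Series A: 2/3 of 1968921 = 1312614; 1,312,614 required, 1,312,640 in favor — approved.
Series B: 2/3 of 3269037 = 2179358; 2,179,358 required, 2,179,659 in favor — approved.

Approved — every class gave the required vote.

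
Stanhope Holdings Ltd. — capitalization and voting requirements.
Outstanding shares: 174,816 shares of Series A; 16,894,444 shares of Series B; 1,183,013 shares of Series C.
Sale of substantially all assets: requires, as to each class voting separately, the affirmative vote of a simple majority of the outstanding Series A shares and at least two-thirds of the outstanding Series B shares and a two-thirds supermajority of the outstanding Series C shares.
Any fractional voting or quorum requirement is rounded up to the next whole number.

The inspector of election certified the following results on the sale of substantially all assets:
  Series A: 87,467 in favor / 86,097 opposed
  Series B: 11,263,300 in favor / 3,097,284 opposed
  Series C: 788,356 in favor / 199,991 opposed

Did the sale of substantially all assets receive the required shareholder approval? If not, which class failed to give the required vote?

Not approved — the Series C shares did not give the required vote.

Series A: a majority of 174816 is 87409; 87,409 required, 87,467 in favor — approved.
Series B: 2/3 of 16894444 = 11262962.67, rounded up to 11262963; 11,262,963 required, 11,263,300 in favor — approved.
Series C: 2/3 of 1183013 = 788675.33, rounded up to 788676; 788,676 required, 788,356 in favor — not approved.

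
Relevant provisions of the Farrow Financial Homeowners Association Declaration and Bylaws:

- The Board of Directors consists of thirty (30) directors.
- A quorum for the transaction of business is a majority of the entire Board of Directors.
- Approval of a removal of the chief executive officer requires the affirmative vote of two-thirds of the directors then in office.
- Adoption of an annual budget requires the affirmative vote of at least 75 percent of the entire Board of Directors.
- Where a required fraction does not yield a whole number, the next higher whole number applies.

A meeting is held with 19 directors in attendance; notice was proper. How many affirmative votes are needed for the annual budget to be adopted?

23

The annual budget requires three-fourths of the entire Board of Directors (30).
3/4 of 30 = 22.50, rounded up to 23.
(Only 19 can vote, so the annual budget cannot pass at this meeting, but the required vote is still 23.)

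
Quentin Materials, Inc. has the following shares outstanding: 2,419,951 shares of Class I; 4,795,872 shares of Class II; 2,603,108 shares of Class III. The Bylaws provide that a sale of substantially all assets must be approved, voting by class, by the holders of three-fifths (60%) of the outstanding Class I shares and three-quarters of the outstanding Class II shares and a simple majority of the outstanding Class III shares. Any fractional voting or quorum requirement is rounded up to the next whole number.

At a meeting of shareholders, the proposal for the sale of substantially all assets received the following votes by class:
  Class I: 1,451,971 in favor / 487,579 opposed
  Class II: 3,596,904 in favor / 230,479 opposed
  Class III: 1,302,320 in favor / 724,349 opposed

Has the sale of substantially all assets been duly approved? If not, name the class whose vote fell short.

Class I: 3/5 of 2419951 = 1451970.60, rounded up to 1451971; 1,451,971 required, 1,451,971 in favor — approved.
Class II: 3/4 of 4795872 = 3596904; 3,596,904 required, 3,596,904 in favor — approved.
Class III: a majority of 2603108 is 1301555; 1,301,555 required, 1,302,320 in favor — approved.

Approved — every class gave the required vote.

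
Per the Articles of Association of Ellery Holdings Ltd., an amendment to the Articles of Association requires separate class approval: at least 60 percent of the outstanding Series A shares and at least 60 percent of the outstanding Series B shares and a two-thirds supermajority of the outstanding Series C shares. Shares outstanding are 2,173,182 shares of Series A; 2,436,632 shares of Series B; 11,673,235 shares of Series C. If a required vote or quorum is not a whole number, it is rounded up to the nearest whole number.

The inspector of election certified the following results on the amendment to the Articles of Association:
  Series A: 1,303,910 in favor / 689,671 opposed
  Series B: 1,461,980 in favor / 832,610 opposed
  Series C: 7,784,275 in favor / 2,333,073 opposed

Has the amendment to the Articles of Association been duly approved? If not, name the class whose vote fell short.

Series A: 3/5 of 2173182 = 1303909.20, rounded up to 1303910; 1,303,910 required, 1,303,910 in favor — approved.
Series B: 3/5 of 2436632 = 1461979.20, rounded up to 1461980; 1,461,980 required, 1,461,980 in favor — approved.
Series C: 2/3 of 11673235 = 7782156.67, rounded up to 7782157; 7,782,157 required, 7,784,275 in favor — approved.

Approved — every class gave the required vote.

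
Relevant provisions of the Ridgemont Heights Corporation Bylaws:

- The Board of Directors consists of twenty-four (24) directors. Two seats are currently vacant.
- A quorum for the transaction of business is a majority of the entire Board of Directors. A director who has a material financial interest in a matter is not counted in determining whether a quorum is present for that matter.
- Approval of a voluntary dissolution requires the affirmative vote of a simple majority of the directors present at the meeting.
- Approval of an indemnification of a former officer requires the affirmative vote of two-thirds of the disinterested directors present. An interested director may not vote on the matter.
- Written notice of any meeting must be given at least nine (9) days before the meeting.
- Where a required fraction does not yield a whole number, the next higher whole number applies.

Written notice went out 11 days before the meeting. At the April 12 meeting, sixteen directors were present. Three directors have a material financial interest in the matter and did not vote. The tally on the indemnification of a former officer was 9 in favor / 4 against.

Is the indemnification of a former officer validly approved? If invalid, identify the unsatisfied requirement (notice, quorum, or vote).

Valid — all requirements satisfied.

Notice: 11 days given; 9 required (11 ≥ 9). Satisfied.
Quorum: 16 present, but the 3 interested directors do not count, leaving 13. Quorum is 13. Satisfied.
Vote: the indemnification of a former officer requires two-thirds of the disinterested directors present (16 − 3 = 13). 2/3 of 13 = 8.67, rounded up to 9, so 9 affirmative votes are needed; 9 voted in favor. Satisfied.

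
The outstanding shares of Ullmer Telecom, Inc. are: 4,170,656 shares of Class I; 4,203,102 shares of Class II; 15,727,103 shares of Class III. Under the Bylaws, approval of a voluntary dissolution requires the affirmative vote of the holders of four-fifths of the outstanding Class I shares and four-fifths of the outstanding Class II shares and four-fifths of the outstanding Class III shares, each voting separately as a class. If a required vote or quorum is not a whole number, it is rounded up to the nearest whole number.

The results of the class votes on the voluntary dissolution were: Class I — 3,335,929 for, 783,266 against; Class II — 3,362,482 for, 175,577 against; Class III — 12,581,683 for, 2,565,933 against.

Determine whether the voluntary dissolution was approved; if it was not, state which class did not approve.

Not approved — the Class I shares did not give the required vote.

Class I: 4/5 of 4170656 = 3336524.80, rounded up to 3336525; 3,336,525 required, 3,335,929 in favor — not approved.
Class II: 4/5 of 4203102 = 3362481.60, rounded up to 3362482; 3,362,482 required, 3,362,482 in favor — approved.
Class III: 4/5 of 15727103 = 12581682.40, rounded up to 12581683; 12,581,683 required, 12,581,683 in favor — approved.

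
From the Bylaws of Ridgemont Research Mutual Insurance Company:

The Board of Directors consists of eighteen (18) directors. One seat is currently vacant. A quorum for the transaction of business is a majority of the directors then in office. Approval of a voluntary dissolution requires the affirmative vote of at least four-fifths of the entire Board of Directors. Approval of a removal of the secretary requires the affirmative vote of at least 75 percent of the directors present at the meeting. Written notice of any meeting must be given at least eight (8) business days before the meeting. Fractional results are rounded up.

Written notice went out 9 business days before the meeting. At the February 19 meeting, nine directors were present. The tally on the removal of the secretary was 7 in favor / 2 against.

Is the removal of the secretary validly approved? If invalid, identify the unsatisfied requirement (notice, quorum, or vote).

Notice: 9 business days given; 8 required (9 ≥ 8). Satisfied.
Quorum: 9 present; quorum is 9. Satisfied.
Vote: the removal of the secretary requires three-fourths of the directors present (9). 3/4 of 9 = 6.75, rounded up to 7, so 7 affirmative votes are needed; 7 voted in favor. Satisfied.

Valid — all requirements satisfied.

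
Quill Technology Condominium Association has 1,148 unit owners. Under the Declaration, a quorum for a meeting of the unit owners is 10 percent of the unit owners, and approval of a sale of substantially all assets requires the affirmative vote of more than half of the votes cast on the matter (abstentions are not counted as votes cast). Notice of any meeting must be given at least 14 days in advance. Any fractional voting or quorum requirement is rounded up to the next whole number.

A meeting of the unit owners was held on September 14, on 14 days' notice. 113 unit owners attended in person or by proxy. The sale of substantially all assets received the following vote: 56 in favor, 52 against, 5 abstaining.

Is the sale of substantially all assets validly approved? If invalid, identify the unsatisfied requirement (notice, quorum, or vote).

Invalid — quorum requirement not satisfied.

Notice: 14 days given; 14 required. Satisfied.
Quorum: 10% of 1,148 = 114.80, rounded up to 115; 113 present. Not satisfied.
Vote: requires a majority of the votes cast (113 − 5 abstaining = 108); a majority of 108 is 55, so 55 needed; 56 in favor. Satisfied.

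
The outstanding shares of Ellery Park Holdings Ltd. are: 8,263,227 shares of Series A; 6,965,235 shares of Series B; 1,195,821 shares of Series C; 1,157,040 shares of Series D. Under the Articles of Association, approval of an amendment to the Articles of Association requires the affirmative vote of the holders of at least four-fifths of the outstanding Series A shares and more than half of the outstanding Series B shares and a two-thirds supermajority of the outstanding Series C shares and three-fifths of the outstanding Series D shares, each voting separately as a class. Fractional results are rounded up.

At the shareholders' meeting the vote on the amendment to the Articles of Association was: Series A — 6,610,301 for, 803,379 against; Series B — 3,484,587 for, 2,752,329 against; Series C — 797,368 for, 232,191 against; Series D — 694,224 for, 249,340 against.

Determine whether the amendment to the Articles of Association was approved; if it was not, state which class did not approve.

Series A: 4/5 of 8263227 = 6610581.60, rounded up to 6610582; 6,610,582 required, 6,610,301 in favor — not approved.
Series B: a majority of 6965235 is 3482618; 3,482,618 required, 3,484,587 in favor — approved.
Series C: 2/3 of 1195821 = 797214; 797,214 required, 797,368 in favor — approved.
Series D: 3/5 of 1157040 = 694224; 694,224 required, 694,224 in favor — approved.

Not approved — the Series A shares did not give the required vote.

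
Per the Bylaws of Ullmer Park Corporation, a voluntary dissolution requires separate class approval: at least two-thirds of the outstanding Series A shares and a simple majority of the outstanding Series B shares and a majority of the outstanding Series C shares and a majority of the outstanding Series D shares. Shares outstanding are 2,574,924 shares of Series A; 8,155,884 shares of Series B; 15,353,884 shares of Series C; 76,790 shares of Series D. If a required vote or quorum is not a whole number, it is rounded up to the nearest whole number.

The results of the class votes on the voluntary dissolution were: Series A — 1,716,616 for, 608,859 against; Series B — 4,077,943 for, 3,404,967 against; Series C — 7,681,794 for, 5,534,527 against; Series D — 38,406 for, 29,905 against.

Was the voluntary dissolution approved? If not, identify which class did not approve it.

Approved — every class gave the required vote.

Series A: 2/3 of 2574924 = 1716616; 1,716,616 required, 1,716,616 in favor — approved.
Series B: a majority of 8155884 is 4077943; 4,077,943 required, 4,077,943 in favor — approved.
Series C: a majority of 15353884 is 7676943; 7,676,943 required, 7,681,794 in favor — approved.
Series D: a majority of 76790 is 38396; 38,396 required, 38,406 in favor — approved.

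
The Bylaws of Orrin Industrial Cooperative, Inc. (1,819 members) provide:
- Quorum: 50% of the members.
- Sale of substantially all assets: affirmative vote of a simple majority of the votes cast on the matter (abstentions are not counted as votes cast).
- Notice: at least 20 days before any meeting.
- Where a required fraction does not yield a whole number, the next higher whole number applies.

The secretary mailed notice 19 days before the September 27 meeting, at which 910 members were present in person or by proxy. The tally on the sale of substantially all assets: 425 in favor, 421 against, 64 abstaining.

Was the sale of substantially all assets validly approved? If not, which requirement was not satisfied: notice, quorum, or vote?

Invalid — notice requirement not satisfied.

Notice: 19 days given; 20 required. Not satisfied.
Quorum: 50% of 1,819 = 909.50, rounded up to 910; 910 present. Satisfied.
Vote: requires a majority of the votes cast (910 − 64 abstaining = 846); a majority of 846 is 424, so 424 needed; 425 in favor. Satisfied.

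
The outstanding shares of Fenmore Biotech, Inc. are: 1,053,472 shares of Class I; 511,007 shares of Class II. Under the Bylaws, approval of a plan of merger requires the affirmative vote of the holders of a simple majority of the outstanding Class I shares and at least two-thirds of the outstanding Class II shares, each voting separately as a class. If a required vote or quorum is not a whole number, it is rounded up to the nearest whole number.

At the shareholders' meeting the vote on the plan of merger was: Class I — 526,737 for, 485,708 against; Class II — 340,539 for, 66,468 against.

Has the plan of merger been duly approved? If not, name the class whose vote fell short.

Not approved — the Class II shares did not give the required vote.

Class I: a majority of 1053472 is 526737; 526,737 required, 526,737 in favor — approved.
Class II: 2/3 of 511007 = 340671.33, rounded up to 340672; 340,672 required, 340,539 in favor — not approved.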